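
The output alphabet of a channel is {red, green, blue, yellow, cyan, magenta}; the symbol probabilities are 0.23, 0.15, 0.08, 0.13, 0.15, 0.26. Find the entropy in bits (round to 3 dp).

2.488 bits

H = −Σ pᵢ log₂ pᵢ.
−0.23·log₂(0.23) = 0.4877
−0.15·log₂(0.15) = 0.4105
−0.08·log₂(0.08) = 0.2915
−0.13·log₂(0.13) = 0.3826
−0.15·log₂(0.15) = 0.4105
−0.26·log₂(0.26) = 0.5053
Sum ≈ 2.4882 → 2.488 bits.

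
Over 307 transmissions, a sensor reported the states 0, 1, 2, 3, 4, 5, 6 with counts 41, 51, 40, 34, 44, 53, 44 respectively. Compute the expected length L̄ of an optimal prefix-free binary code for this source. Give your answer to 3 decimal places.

2.827 bits/symbol

Probabilities are the counts divided by 307.
Repeatedly combine the two least-probable nodes; the expected code length is the sum of the merged weights.
merge 34/307 + 40/307 → 74/307
merge 41/307 + 44/307 → 85/307
merge 44/307 + 51/307 → 95/307
merge 53/307 + 74/307 → 127/307
merge 85/307 + 95/307 → 180/307
merge 127/307 + 180/307 → 1
L = 74/307 + 85/307 + 95/307 + 127/307 + 180/307 + 1 = 868/307 ≈ 2.827 bits/symbol.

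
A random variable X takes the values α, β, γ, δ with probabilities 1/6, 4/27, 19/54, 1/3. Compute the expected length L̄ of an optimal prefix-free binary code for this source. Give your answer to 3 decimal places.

Repeatedly combine the two least-probable nodes; the expected code length is the sum of the merged weights.
merge 4/27 + 1/6 → 17/54
merge 17/54 + 1/3 → 35/54
merge 19/54 + 35/54 → 1
L = 17/54 + 35/54 + 1 = 53/27 ≈ 1.963 bits/symbol.

1.963 bits/symbol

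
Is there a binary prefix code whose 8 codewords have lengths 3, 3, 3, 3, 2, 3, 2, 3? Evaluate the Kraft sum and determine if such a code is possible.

1.25; no

With common denominator 2^3 = 8: Σ 2^(−ℓᵢ) = 1/8 + 1/8 + 1/8 + 1/8 + 2/8 + 1/8 + 2/8 + 1/8 = 10/8 = 1.25.
Kraft's inequality requires Σ ≤ 1; here Σ = 1.25 > 1, so no such prefix code exists.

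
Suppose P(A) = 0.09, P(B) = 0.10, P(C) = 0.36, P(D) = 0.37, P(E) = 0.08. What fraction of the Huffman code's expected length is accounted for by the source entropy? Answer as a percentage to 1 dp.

96.5%

Entropy H = −Σ p log₂ p ≈ 1.9977 bits.
Huffman merges: 2/25+9/100→17/100; 1/10+17/100→27/100; 27/100+9/25→63/100; 37/100+63/100→1. L = 207/100 ≈ 2.0700.
Efficiency = H/L = 1.9977/2.0700 = 96.5%.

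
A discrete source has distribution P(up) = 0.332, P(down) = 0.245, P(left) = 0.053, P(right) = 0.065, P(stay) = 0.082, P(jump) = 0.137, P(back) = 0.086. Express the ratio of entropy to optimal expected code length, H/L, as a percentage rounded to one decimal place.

98.4%

Entropy H = −Σ p log₂ p ≈ 2.4994 bits.
Huffman merges: 53/1000+13/200→59/500; 41/500+43/500→21/125; 59/500+137/1000→51/200; 21/125+49/200→413/1000; 51/200+83/250→587/1000; 413/1000+587/1000→1. L = 2541/1000 ≈ 2.5410.
Efficiency = H/L = 2.4994/2.5410 = 98.4%.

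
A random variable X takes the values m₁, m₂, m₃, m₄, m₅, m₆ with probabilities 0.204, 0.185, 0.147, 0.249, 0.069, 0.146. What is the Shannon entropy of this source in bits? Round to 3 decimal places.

H = −Σ pᵢ log₂ pᵢ.
−0.204·log₂(0.204) = 0.4678
−0.185·log₂(0.185) = 0.4504
−0.147·log₂(0.147) = 0.4066
−0.249·log₂(0.249) = 0.4994
−0.069·log₂(0.069) = 0.2662
−0.146·log₂(0.146) = 0.4053
Sum ≈ 2.4957 → 2.496 bits.

2.496 bits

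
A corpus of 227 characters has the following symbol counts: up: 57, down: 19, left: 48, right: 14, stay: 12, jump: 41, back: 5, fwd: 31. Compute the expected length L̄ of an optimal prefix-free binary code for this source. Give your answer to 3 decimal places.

2.749 bits/symbol

Probabilities are the counts divided by 227.
Repeatedly combine the two least-probable nodes; the expected code length is the sum of the merged weights.
merge 5/227 + 12/227 → 17/227
merge 14/227 + 17/227 → 31/227
merge 19/227 + 31/227 → 50/227
merge 31/227 + 41/227 → 72/227
merge 48/227 + 50/227 → 98/227
merge 57/227 + 72/227 → 129/227
merge 98/227 + 129/227 → 1
L = 17/227 + 31/227 + 50/227 + 72/227 + 98/227 + 129/227 + 1 = 624/227 ≈ 2.749 bits/symbol.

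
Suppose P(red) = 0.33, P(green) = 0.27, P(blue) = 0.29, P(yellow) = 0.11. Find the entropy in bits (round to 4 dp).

H = −Σ pᵢ log₂ pᵢ.
−0.33·log₂(0.33) = 0.5278
−0.27·log₂(0.27) = 0.5100
−0.29·log₂(0.29) = 0.5179
−0.11·log₂(0.11) = 0.3503
Sum ≈ 1.9060 → 1.9060 bits.

1.9060 bits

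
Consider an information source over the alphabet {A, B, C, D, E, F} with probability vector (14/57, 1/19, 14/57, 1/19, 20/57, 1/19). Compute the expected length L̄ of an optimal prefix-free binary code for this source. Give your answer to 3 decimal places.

2.263 bits/symbol

Repeatedly combine the two least-probable nodes; the expected code length is the sum of the merged weights.
merge 1/19 + 1/19 → 2/19
merge 1/19 + 2/19 → 3/19
merge 3/19 + 14/57 → 23/57
merge 14/57 + 20/57 → 34/57
merge 23/57 + 34/57 → 1
L = 2/19 + 3/19 + 23/57 + 34/57 + 1 = 43/19 ≈ 2.263 bits/symbol.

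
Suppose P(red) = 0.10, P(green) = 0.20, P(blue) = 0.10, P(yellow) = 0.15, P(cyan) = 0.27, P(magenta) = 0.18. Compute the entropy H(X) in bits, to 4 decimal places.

2.4946 bits

H = −Σ pᵢ log₂ pᵢ.
−0.10·log₂(0.10) = 0.3322
−0.20·log₂(0.20) = 0.4644
−0.10·log₂(0.10) = 0.3322
−0.15·log₂(0.15) = 0.4105
−0.27·log₂(0.27) = 0.5100
−0.18·log₂(0.18) = 0.4453
Sum ≈ 2.4946 → 2.4946 bits.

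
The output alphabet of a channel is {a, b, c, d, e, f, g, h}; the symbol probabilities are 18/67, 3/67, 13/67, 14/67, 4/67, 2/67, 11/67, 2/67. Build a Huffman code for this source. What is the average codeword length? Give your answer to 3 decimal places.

2.657 bits/symbol

Repeatedly combine the two least-probable nodes; the expected code length is the sum of the merged weights.
merge 2/67 + 2/67 → 4/67
merge 3/67 + 4/67 → 7/67
merge 4/67 + 7/67 → 11/67
merge 11/67 + 11/67 → 22/67
merge 13/67 + 14/67 → 27/67
merge 18/67 + 22/67 → 40/67
merge 27/67 + 40/67 → 1
L = 4/67 + 7/67 + 11/67 + 22/67 + 27/67 + 40/67 + 1 = 178/67 ≈ 2.657 bits/symbol.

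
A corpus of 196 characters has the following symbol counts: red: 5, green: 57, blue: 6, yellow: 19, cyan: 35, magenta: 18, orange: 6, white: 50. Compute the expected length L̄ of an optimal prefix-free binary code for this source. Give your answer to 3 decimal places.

Probabilities are the counts divided by 196.
Repeatedly combine the two least-probable nodes; the expected code length is the sum of the merged weights.
merge 5/196 + 3/98 → 11/196
merge 3/98 + 11/196 → 17/196
merge 17/196 + 9/98 → 5/28
merge 19/196 + 5/28 → 27/98
merge 5/28 + 25/98 → 85/196
merge 27/98 + 57/196 → 111/196
merge 85/196 + 111/196 → 1
L = 11/196 + 17/196 + 5/28 + 27/98 + 85/196 + 111/196 + 1 = 509/196 ≈ 2.597 bits/symbol.

2.597 bits/symbol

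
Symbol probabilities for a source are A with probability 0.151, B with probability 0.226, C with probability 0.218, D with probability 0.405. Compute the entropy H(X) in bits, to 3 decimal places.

1.904 bits

H = −Σ pᵢ log₂ pᵢ.
−0.151·log₂(0.151) = 0.4118
−0.226·log₂(0.226) = 0.4849
−0.218·log₂(0.218) = 0.4791
−0.405·log₂(0.405) = 0.5281
Sum ≈ 1.9039 → 1.904 bits.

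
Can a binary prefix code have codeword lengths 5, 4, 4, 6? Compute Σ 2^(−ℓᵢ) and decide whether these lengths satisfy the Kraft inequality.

With common denominator 2^6 = 64: Σ 2^(−ℓᵢ) = 2/64 + 4/64 + 4/64 + 1/64 = 11/64 = 0.171875.
Kraft's inequality requires Σ ≤ 1; here Σ = 0.171875 ≤ 1, so such a prefix code exists.

0.171875; yes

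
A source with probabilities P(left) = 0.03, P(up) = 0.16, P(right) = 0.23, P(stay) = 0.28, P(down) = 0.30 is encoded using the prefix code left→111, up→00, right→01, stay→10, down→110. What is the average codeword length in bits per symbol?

L̄ = Σ pᵢ·ℓᵢ = 0.03·3 + 0.16·2 + 0.23·2 + 0.28·2 + 0.30·3 = 2.33 bits/symbol.

2.33 bits/symbol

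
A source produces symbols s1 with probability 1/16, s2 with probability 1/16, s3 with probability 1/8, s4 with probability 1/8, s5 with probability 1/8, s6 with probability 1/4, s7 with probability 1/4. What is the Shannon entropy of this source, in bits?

Each probability is a power of 1/2, so log₂(1/p) is an integer.
H = Σ p·log₂(1/p) = 1/16·4 + 1/16·4 + 1/8·3 + 1/8·3 + 1/8·3 + 1/4·2 + 1/4·2 = 2.625 bits.

2.625 bits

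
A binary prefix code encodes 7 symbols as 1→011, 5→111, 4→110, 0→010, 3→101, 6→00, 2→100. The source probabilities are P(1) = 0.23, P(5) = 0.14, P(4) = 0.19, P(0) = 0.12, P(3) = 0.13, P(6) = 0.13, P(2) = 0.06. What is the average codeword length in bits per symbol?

L̄ = Σ pᵢ·ℓᵢ = 0.23·3 + 0.14·3 + 0.19·3 + 0.12·3 + 0.13·3 + 0.13·2 + 0.06·3 = 2.87 bits/symbol.

2.87 bits/symbol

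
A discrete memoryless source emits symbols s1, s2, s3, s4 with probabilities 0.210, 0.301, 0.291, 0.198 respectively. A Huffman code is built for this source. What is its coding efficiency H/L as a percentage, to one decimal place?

98.8%

Entropy H = −Σ p log₂ p ≈ 1.9751 bits.
Huffman merges: 99/500+21/100→51/125; 291/1000+301/1000→74/125; 51/125+74/125→1. L = 2 ≈ 2.0000.
Efficiency = H/L = 1.9751/2.0000 = 98.8%.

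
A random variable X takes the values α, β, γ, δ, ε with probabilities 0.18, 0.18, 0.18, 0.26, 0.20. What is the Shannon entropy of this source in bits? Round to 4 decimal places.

H = −Σ pᵢ log₂ pᵢ.
−0.18·log₂(0.18) = 0.4453
−0.18·log₂(0.18) = 0.4453
−0.18·log₂(0.18) = 0.4453
−0.26·log₂(0.26) = 0.5053
−0.20·log₂(0.20) = 0.4644
Sum ≈ 2.3056 → 2.3056 bits.

2.3056 bits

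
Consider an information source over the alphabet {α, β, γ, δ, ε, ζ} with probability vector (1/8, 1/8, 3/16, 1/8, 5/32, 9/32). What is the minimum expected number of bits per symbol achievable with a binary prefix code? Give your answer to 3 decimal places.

2.531 bits/symbol

Repeatedly combine the two least-probable nodes; the expected code length is the sum of the merged weights.
merge 1/8 + 1/8 → 1/4
merge 1/8 + 5/32 → 9/32
merge 3/16 + 1/4 → 7/16
merge 9/32 + 9/32 → 9/16
merge 7/16 + 9/16 → 1
L = 1/4 + 9/32 + 7/16 + 9/16 + 1 = 81/32 ≈ 2.531 bits/symbol.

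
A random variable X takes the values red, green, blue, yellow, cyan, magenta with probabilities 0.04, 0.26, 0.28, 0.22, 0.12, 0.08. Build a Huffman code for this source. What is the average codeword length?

2.36 bits/symbol

Repeatedly combine the two least-probable nodes; the expected code length is the sum of the merged weights.
merge 1/25 + 2/25 → 3/25
merge 3/25 + 3/25 → 6/25
merge 11/50 + 6/25 → 23/50
merge 13/50 + 7/25 → 27/50
merge 23/50 + 27/50 → 1
L = 3/25 + 6/25 + 23/50 + 27/50 + 1 = 59/25 = 2.36 bits/symbol.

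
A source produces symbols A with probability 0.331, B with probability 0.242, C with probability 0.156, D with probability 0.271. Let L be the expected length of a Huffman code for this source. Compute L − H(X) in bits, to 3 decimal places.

Entropy H = −Σ p log₂ p ≈ 1.9519 bits.
Huffman merges: 39/250+121/500→199/500; 271/1000+331/1000→301/500; 199/500+301/500→1. L = 2 ≈ 2.0000.
L − H = 2.0000 − 1.9519 = 0.048 bits.

0.048 bits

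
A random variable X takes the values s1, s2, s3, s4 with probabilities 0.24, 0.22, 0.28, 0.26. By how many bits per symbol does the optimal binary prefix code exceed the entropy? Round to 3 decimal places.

0.006 bits

Entropy H = −Σ p log₂ p ≈ 1.9942 bits.
Huffman merges: 11/50+6/25→23/50; 13/50+7/25→27/50; 23/50+27/50→1. L = 2 ≈ 2.0000.
L − H = 2.0000 − 1.9942 = 0.006 bits.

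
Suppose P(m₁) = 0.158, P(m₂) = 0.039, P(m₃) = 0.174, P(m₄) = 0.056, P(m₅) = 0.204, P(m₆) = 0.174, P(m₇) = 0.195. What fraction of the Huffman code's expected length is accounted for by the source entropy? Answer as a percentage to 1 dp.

Entropy H = −Σ p log₂ p ≈ 2.6417 bits.
Huffman merges: 39/1000+7/125→19/200; 19/200+79/500→253/1000; 87/500+87/500→87/250; 39/200+51/250→399/1000; 253/1000+87/250→601/1000; 399/1000+601/1000→1. L = 337/125 ≈ 2.6960.
Efficiency = H/L = 2.6417/2.6960 = 98.0%.

98.0%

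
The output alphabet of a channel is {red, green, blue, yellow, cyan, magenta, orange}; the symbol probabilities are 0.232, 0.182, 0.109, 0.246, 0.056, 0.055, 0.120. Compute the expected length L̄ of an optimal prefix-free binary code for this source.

Repeatedly combine the two least-probable nodes; the expected code length is the sum of the merged weights.
merge 11/200 + 7/125 → 111/1000
merge 109/1000 + 111/1000 → 11/50
merge 3/25 + 91/500 → 151/500
merge 11/50 + 29/125 → 113/250
merge 123/500 + 151/500 → 137/250
merge 113/250 + 137/250 → 1
L = 111/1000 + 11/50 + 151/500 + 113/250 + 137/250 + 1 = 2633/1000 = 2.633 bits/symbol.

2.633 bits/symbol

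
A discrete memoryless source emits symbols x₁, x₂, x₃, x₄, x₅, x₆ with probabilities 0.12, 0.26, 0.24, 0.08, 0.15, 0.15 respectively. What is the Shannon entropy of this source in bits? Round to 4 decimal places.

2.4791 bits

H = −Σ pᵢ log₂ pᵢ.
−0.12·log₂(0.12) = 0.3671
−0.26·log₂(0.26) = 0.5053
−0.24·log₂(0.24) = 0.4941
−0.08·log₂(0.08) = 0.2915
−0.15·log₂(0.15) = 0.4105
−0.15·log₂(0.15) = 0.4105
Sum ≈ 2.4791 → 2.4791 bits.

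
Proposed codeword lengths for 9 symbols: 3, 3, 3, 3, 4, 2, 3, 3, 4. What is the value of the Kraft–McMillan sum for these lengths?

1.125

With common denominator 2^4 = 16: Σ 2^(−ℓᵢ) = 2/16 + 2/16 + 2/16 + 2/16 + 1/16 + 4/16 + 2/16 + 2/16 + 1/16 = 18/16 = 1.125.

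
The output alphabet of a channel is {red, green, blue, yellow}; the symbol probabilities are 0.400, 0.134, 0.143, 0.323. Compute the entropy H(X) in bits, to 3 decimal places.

1.845 bits

H = −Σ pᵢ log₂ pᵢ.
−0.400·log₂(0.400) = 0.5288
−0.134·log₂(0.134) = 0.3886
−0.143·log₂(0.143) = 0.4012
−0.323·log₂(0.323) = 0.5266
Sum ≈ 1.8452 → 1.845 bits.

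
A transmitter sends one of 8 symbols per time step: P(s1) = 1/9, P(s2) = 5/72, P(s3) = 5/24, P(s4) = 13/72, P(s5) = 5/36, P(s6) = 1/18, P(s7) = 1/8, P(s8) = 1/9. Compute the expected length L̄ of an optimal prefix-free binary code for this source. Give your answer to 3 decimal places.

Repeatedly combine the two least-probable nodes; the expected code length is the sum of the merged weights.
merge 1/18 + 5/72 → 1/8
merge 1/9 + 1/9 → 2/9
merge 1/8 + 1/8 → 1/4
merge 5/36 + 13/72 → 23/72
merge 5/24 + 2/9 → 31/72
merge 1/4 + 23/72 → 41/72
merge 31/72 + 41/72 → 1
L = 1/8 + 2/9 + 1/4 + 23/72 + 31/72 + 41/72 + 1 = 35/12 ≈ 2.917 bits/symbol.

2.917 bits/symbol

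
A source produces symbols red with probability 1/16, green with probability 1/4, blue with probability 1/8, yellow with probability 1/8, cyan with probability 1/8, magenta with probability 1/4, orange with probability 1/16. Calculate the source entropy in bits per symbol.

2.625 bits

Each probability is a power of 1/2, so log₂(1/p) is an integer.
H = Σ p·log₂(1/p) = 1/16·4 + 1/4·2 + 1/8·3 + 1/8·3 + 1/8·3 + 1/4·2 + 1/16·4 = 2.625 bits.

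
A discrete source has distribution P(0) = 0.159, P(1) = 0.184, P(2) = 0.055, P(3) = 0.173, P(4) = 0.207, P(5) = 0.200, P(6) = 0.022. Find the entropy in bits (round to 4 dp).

2.5951 bits

H = −Σ pᵢ log₂ pᵢ.
−0.159·log₂(0.159) = 0.4218
−0.184·log₂(0.184) = 0.4494
−0.055·log₂(0.055) = 0.2301
−0.173·log₂(0.173) = 0.4379
−0.207·log₂(0.207) = 0.4704
−0.200·log₂(0.200) = 0.4644
−0.022·log₂(0.022) = 0.1211
Sum ≈ 2.5951 → 2.5951 bits.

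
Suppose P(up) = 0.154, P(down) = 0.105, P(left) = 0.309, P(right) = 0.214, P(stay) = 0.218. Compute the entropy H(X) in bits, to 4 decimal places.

2.2357 bits

H = −Σ pᵢ log₂ pᵢ.
−0.154·log₂(0.154) = 0.4156
−0.105·log₂(0.105) = 0.3414
−0.309·log₂(0.309) = 0.5235
−0.214·log₂(0.214) = 0.4760
−0.218·log₂(0.218) = 0.4791
Sum ≈ 2.2357 → 2.2357 bits.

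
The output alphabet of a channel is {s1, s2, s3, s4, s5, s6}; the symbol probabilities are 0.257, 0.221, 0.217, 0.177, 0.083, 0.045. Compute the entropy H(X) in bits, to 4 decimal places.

H = −Σ pᵢ log₂ pᵢ.
−0.257·log₂(0.257) = 0.5038
−0.221·log₂(0.221) = 0.4813
−0.217·log₂(0.217) = 0.4783
−0.177·log₂(0.177) = 0.4422
−0.083·log₂(0.083) = 0.2980
−0.045·log₂(0.045) = 0.2013
Sum ≈ 2.4049 → 2.4049 bits.

2.4049 bits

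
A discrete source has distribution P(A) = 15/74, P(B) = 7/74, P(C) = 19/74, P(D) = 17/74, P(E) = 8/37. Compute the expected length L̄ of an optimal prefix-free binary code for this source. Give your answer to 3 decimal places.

Repeatedly combine the two least-probable nodes; the expected code length is the sum of the merged weights.
merge 7/74 + 15/74 → 11/37
merge 8/37 + 17/74 → 33/74
merge 19/74 + 11/37 → 41/74
merge 33/74 + 41/74 → 1
L = 11/37 + 33/74 + 41/74 + 1 = 85/37 ≈ 2.297 bits/symbol.

2.297 bits/symbol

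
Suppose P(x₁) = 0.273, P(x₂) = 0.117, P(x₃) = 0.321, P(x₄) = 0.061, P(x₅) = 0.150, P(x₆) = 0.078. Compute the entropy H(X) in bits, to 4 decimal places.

H = −Σ pᵢ log₂ pᵢ.
−0.273·log₂(0.273) = 0.5113
−0.117·log₂(0.117) = 0.3622
−0.321·log₂(0.321) = 0.5262
−0.061·log₂(0.061) = 0.2461
−0.150·log₂(0.150) = 0.4105
−0.078·log₂(0.078) = 0.2871
Sum ≈ 2.3435 → 2.3435 bits.

2.3435 bits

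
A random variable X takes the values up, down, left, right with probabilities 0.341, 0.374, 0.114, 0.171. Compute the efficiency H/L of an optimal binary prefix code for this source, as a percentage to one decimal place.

97.0%

Entropy H = −Σ p log₂ p ≈ 1.8528 bits.
Huffman merges: 57/500+171/1000→57/200; 57/200+341/1000→313/500; 187/500+313/500→1. L = 1911/1000 ≈ 1.9110.
Efficiency = H/L = 1.8528/1.9110 = 97.0%.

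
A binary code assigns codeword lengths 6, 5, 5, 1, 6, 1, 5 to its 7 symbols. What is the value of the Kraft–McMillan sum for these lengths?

1.125

With common denominator 2^6 = 64: Σ 2^(−ℓᵢ) = 1/64 + 2/64 + 2/64 + 32/64 + 1/64 + 32/64 + 2/64 = 72/64 = 1.125.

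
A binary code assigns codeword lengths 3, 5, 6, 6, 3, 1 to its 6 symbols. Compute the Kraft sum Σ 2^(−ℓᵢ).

With common denominator 2^6 = 64: Σ 2^(−ℓᵢ) = 8/64 + 2/64 + 1/64 + 1/64 + 8/64 + 32/64 = 52/64 = 0.8125.

0.8125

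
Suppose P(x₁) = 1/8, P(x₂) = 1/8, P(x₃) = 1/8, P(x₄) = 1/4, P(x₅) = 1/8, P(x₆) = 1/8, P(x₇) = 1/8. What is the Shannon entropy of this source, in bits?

Each probability is a power of 1/2, so log₂(1/p) is an integer.
H = Σ p·log₂(1/p) = 1/8·3 + 1/8·3 + 1/8·3 + 1/4·2 + 1/8·3 + 1/8·3 + 1/8·3 = 2.75 bits.

2.75 bits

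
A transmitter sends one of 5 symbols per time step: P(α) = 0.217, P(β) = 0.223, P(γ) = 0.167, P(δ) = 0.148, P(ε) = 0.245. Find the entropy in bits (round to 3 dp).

2.297 bits

H = −Σ pᵢ log₂ pᵢ.
−0.217·log₂(0.217) = 0.4783
−0.223·log₂(0.223) = 0.4828
−0.167·log₂(0.167) = 0.4312
−0.148·log₂(0.148) = 0.4079
−0.245·log₂(0.245) = 0.4971
Sum ≈ 2.2974 → 2.297 bits.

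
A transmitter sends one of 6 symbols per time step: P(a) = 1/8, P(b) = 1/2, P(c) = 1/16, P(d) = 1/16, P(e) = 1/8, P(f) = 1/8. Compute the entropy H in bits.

Each probability is a power of 1/2, so log₂(1/p) is an integer.
H = Σ p·log₂(1/p) = 1/8·3 + 1/2·1 + 1/16·4 + 1/16·4 + 1/8·3 + 1/8·3 = 2.125 bits.

2.125 bits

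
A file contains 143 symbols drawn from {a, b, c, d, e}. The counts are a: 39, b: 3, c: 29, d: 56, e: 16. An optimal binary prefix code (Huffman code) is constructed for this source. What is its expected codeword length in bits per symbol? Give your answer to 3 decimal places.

Probabilities are the counts divided by 143.
Repeatedly combine the two least-probable nodes; the expected code length is the sum of the merged weights.
merge 3/143 + 16/143 → 19/143
merge 19/143 + 29/143 → 48/143
merge 3/11 + 48/143 → 87/143
merge 56/143 + 87/143 → 1
L = 19/143 + 48/143 + 87/143 + 1 = 27/13 ≈ 2.077 bits/symbol.

2.077 bits/symbol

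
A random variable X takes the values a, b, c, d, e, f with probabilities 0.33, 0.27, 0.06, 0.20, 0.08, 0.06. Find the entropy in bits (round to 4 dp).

2.2808 bits

H = −Σ pᵢ log₂ pᵢ.
−0.33·log₂(0.33) = 0.5278
−0.27·log₂(0.27) = 0.5100
−0.06·log₂(0.06) = 0.2435
−0.20·log₂(0.20) = 0.4644
−0.08·log₂(0.08) = 0.2915
−0.06·log₂(0.06) = 0.2435
Sum ≈ 2.2808 → 2.2808 bits.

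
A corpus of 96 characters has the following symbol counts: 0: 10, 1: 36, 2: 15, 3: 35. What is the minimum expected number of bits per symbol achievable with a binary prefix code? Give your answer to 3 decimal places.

1.885 bits/symbol

Probabilities are the counts divided by 96.
Repeatedly combine the two least-probable nodes; the expected code length is the sum of the merged weights.
merge 5/48 + 5/32 → 25/96
merge 25/96 + 35/96 → 5/8
merge 3/8 + 5/8 → 1
L = 25/96 + 5/8 + 1 = 181/96 ≈ 1.885 bits/symbol.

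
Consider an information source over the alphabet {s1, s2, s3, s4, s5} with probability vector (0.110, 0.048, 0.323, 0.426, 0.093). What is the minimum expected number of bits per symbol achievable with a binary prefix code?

1.966 bits/symbol

Repeatedly combine the two least-probable nodes; the expected code length is the sum of the merged weights.
merge 6/125 + 93/1000 → 141/1000
merge 11/100 + 141/1000 → 251/1000
merge 251/1000 + 323/1000 → 287/500
merge 213/500 + 287/500 → 1
L = 141/1000 + 251/1000 + 287/500 + 1 = 983/500 = 1.966 bits/symbol.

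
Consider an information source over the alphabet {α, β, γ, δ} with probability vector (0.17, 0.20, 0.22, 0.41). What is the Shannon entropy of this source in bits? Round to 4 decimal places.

1.9069 bits

H = −Σ pᵢ log₂ pᵢ.
−0.17·log₂(0.17) = 0.4346
−0.20·log₂(0.20) = 0.4644
−0.22·log₂(0.22) = 0.4806
−0.41·log₂(0.41) = 0.5274
Sum ≈ 1.9069 → 1.9069 bits.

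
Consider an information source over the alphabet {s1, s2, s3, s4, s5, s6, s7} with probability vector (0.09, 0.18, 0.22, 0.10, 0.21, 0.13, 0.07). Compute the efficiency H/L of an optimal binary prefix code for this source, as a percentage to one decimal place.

Entropy H = −Σ p log₂ p ≈ 2.6948 bits.
Huffman merges: 7/100+9/100→4/25; 1/10+13/100→23/100; 4/25+9/50→17/50; 21/100+11/50→43/100; 23/100+17/50→57/100; 43/100+57/100→1. L = 273/100 ≈ 2.7300.
Efficiency = H/L = 2.6948/2.7300 = 98.7%.

98.7%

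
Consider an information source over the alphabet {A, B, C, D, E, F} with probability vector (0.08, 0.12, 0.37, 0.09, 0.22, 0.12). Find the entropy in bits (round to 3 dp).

2.350 bits

H = −Σ pᵢ log₂ pᵢ.
−0.08·log₂(0.08) = 0.2915
−0.12·log₂(0.12) = 0.3671
−0.37·log₂(0.37) = 0.5307
−0.09·log₂(0.09) = 0.3127
−0.22·log₂(0.22) = 0.4806
−0.12·log₂(0.12) = 0.3671
Sum ≈ 2.3496 → 2.350 bits.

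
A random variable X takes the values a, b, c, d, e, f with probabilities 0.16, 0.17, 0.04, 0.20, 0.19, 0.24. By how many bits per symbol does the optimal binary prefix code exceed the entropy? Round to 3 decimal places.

0.103 bits

Entropy H = −Σ p log₂ p ≈ 2.4571 bits.
Huffman merges: 1/25+4/25→1/5; 17/100+19/100→9/25; 1/5+1/5→2/5; 6/25+9/25→3/5; 2/5+3/5→1. L = 64/25 ≈ 2.5600.
L − H = 2.5600 − 2.4571 = 0.103 bits.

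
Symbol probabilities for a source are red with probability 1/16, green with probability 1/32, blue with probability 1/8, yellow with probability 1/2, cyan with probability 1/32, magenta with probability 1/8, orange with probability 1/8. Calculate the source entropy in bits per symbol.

2.1875 bits

Each probability is a power of 1/2, so log₂(1/p) is an integer.
H = Σ p·log₂(1/p) = 1/16·4 + 1/32·5 + 1/8·3 + 1/2·1 + 1/32·5 + 1/8·3 + 1/8·3 = 2.1875 bits.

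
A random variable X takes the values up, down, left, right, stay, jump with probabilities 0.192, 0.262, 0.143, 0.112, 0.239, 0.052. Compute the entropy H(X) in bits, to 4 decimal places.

2.4337 bits

H = −Σ pᵢ log₂ pᵢ.
−0.192·log₂(0.192) = 0.4571
−0.262·log₂(0.262) = 0.5063
−0.143·log₂(0.143) = 0.4012
−0.112·log₂(0.112) = 0.3537
−0.239·log₂(0.239) = 0.4935
−0.052·log₂(0.052) = 0.2218
Sum ≈ 2.4337 → 2.4337 bits.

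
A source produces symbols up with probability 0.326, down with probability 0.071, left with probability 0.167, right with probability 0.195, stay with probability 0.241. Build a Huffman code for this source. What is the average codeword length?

2.238 bits/symbol

Repeatedly combine the two least-probable nodes; the expected code length is the sum of the merged weights.
merge 71/1000 + 167/1000 → 119/500
merge 39/200 + 119/500 → 433/1000
merge 241/1000 + 163/500 → 567/1000
merge 433/1000 + 567/1000 → 1
L = 119/500 + 433/1000 + 567/1000 + 1 = 1119/500 = 2.238 bits/symbol.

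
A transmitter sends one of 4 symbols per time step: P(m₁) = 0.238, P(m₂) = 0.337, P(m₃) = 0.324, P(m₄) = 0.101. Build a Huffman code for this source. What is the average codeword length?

Repeatedly combine the two least-probable nodes; the expected code length is the sum of the merged weights.
merge 101/1000 + 119/500 → 339/1000
merge 81/250 + 337/1000 → 661/1000
merge 339/1000 + 661/1000 → 1
L = 339/1000 + 661/1000 + 1 = 2 bits/symbol.

2 bits/symbol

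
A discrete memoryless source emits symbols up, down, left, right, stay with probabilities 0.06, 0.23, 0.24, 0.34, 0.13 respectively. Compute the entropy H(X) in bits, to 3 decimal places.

H = −Σ pᵢ log₂ pᵢ.
−0.06·log₂(0.06) = 0.2435
−0.23·log₂(0.23) = 0.4877
−0.24·log₂(0.24) = 0.4941
−0.34·log₂(0.34) = 0.5292
−0.13·log₂(0.13) = 0.3826
Sum ≈ 2.1372 → 2.137 bits.

2.137 bits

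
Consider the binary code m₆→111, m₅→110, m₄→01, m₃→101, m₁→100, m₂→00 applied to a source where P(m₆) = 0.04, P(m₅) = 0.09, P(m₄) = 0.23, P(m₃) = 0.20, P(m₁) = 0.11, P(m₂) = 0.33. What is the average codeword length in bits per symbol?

2.44 bits/symbol

L̄ = Σ pᵢ·ℓᵢ = 0.04·3 + 0.09·3 + 0.23·2 + 0.20·3 + 0.11·3 + 0.33·2 = 2.44 bits/symbol.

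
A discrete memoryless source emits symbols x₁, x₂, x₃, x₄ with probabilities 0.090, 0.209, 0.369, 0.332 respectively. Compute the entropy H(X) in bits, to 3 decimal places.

1.844 bits

H = −Σ pᵢ log₂ pᵢ.
−0.090·log₂(0.090) = 0.3127
−0.209·log₂(0.209) = 0.4720
−0.369·log₂(0.369) = 0.5307
−0.332·log₂(0.332) = 0.5281
Sum ≈ 1.8435 → 1.844 bits.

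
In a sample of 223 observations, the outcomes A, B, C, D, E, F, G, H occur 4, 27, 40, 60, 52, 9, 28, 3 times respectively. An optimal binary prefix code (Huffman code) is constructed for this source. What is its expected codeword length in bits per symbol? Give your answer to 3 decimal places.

2.601 bits/symbol

Probabilities are the counts divided by 223.
Repeatedly combine the two least-probable nodes; the expected code length is the sum of the merged weights.
merge 3/223 + 4/223 → 7/223
merge 7/223 + 9/223 → 16/223
merge 16/223 + 27/223 → 43/223
merge 28/223 + 40/223 → 68/223
merge 43/223 + 52/223 → 95/223
merge 60/223 + 68/223 → 128/223
merge 95/223 + 128/223 → 1
L = 7/223 + 16/223 + 43/223 + 68/223 + 95/223 + 128/223 + 1 = 580/223 ≈ 2.601 bits/symbol.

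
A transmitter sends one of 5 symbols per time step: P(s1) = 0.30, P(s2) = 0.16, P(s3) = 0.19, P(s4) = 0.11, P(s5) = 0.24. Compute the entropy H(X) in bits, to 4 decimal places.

2.2438 bits

H = −Σ pᵢ log₂ pᵢ.
−0.30·log₂(0.30) = 0.5211
−0.16·log₂(0.16) = 0.4230
−0.19·log₂(0.19) = 0.4552
−0.11·log₂(0.11) = 0.3503
−0.24·log₂(0.24) = 0.4941
Sum ≈ 2.2438 → 2.2438 bits.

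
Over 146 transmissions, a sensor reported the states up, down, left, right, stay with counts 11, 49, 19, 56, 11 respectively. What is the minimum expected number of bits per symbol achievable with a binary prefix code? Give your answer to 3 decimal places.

2.048 bits/symbol

Probabilities are the counts divided by 146.
Repeatedly combine the two least-probable nodes; the expected code length is the sum of the merged weights.
merge 11/146 + 11/146 → 11/73
merge 19/146 + 11/73 → 41/146
merge 41/146 + 49/146 → 45/73
merge 28/73 + 45/73 → 1
L = 11/73 + 41/146 + 45/73 + 1 = 299/146 ≈ 2.048 bits/symbol.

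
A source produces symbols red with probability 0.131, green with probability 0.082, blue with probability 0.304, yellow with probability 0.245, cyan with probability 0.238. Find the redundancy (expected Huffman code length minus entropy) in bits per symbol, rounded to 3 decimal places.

0.021 bits

Entropy H = −Σ p log₂ p ≈ 2.1923 bits.
Huffman merges: 41/500+131/1000→213/1000; 213/1000+119/500→451/1000; 49/200+38/125→549/1000; 451/1000+549/1000→1. L = 2213/1000 ≈ 2.2130.
L − H = 2.2130 − 2.1923 = 0.021 bits.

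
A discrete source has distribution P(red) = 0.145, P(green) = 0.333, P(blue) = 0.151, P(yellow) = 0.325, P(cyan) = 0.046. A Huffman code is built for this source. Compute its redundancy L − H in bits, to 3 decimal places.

0.116 bits

Entropy H = −Σ p log₂ p ≈ 2.0754 bits.
Huffman merges: 23/500+29/200→191/1000; 151/1000+191/1000→171/500; 13/40+333/1000→329/500; 171/500+329/500→1. L = 2191/1000 ≈ 2.1910.
L − H = 2.1910 − 2.0754 = 0.116 bits.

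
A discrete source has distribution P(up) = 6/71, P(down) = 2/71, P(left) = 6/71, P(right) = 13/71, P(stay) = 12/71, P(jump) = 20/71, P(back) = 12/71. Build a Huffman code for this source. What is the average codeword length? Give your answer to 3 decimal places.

Repeatedly combine the two least-probable nodes; the expected code length is the sum of the merged weights.
merge 2/71 + 6/71 → 8/71
merge 6/71 + 8/71 → 14/71
merge 12/71 + 12/71 → 24/71
merge 13/71 + 14/71 → 27/71
merge 20/71 + 24/71 → 44/71
merge 27/71 + 44/71 → 1
L = 8/71 + 14/71 + 24/71 + 27/71 + 44/71 + 1 = 188/71 ≈ 2.648 bits/symbol.

2.648 bits/symbol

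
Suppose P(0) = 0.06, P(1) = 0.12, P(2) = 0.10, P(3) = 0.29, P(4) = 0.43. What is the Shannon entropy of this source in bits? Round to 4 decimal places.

1.9843 bits

H = −Σ pᵢ log₂ pᵢ.
−0.06·log₂(0.06) = 0.2435
−0.12·log₂(0.12) = 0.3671
−0.10·log₂(0.10) = 0.3322
−0.29·log₂(0.29) = 0.5179
−0.43·log₂(0.43) = 0.5236
Sum ≈ 1.9843 → 1.9843 bits.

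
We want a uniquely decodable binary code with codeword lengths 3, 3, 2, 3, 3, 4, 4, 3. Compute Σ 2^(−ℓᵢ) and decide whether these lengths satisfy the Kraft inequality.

With common denominator 2^4 = 16: Σ 2^(−ℓᵢ) = 2/16 + 2/16 + 4/16 + 2/16 + 2/16 + 1/16 + 1/16 + 2/16 = 16/16 = 1.
Kraft's inequality requires Σ ≤ 1; here Σ = 1 ≤ 1, so such a prefix code exists.

1; yes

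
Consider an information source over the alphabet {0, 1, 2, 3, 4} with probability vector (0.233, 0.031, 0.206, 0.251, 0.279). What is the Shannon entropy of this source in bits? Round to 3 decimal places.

2.129 bits

H = −Σ pᵢ log₂ pᵢ.
−0.233·log₂(0.233) = 0.4897
−0.031·log₂(0.031) = 0.1554
−0.206·log₂(0.206) = 0.4695
−0.251·log₂(0.251) = 0.5006
−0.279·log₂(0.279) = 0.5138
Sum ≈ 2.1289 → 2.129 bits.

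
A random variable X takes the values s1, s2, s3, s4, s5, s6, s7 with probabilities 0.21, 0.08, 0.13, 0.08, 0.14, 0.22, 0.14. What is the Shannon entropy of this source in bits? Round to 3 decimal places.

H = −Σ pᵢ log₂ pᵢ.
−0.21·log₂(0.21) = 0.4728
−0.08·log₂(0.08) = 0.2915
−0.13·log₂(0.13) = 0.3826
−0.08·log₂(0.08) = 0.2915
−0.14·log₂(0.14) = 0.3971
−0.22·log₂(0.22) = 0.4806
−0.14·log₂(0.14) = 0.3971
Sum ≈ 2.7133 → 2.713 bits.

2.713 bits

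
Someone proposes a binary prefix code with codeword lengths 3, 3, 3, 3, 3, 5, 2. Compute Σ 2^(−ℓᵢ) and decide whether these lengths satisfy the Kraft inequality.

0.90625; yes

With common denominator 2^5 = 32: Σ 2^(−ℓᵢ) = 4/32 + 4/32 + 4/32 + 4/32 + 4/32 + 1/32 + 8/32 = 29/32 = 0.90625.
Kraft's inequality requires Σ ≤ 1; here Σ = 0.90625 ≤ 1, so such a prefix code exists.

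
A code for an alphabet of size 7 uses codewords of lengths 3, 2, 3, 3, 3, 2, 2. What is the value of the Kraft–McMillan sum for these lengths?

With common denominator 2^3 = 8: Σ 2^(−ℓᵢ) = 1/8 + 2/8 + 1/8 + 1/8 + 1/8 + 2/8 + 2/8 = 10/8 = 1.25.

1.25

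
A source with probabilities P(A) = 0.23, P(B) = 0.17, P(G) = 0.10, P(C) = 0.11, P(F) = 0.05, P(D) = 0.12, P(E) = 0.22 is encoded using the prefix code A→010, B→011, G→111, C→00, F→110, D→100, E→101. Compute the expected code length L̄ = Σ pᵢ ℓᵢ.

L̄ = Σ pᵢ·ℓᵢ = 0.23·3 + 0.17·3 + 0.10·3 + 0.11·2 + 0.05·3 + 0.12·3 + 0.22·3 = 2.89 bits/symbol.

2.89 bits/symbol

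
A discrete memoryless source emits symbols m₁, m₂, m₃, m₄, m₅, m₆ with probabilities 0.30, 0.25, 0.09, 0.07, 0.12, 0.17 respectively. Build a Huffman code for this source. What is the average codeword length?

2.44 bits/symbol

Repeatedly combine the two least-probable nodes; the expected code length is the sum of the merged weights.
merge 7/100 + 9/100 → 4/25
merge 3/25 + 4/25 → 7/25
merge 17/100 + 1/4 → 21/50
merge 7/25 + 3/10 → 29/50
merge 21/50 + 29/50 → 1
L = 4/25 + 7/25 + 21/50 + 29/50 + 1 = 61/25 = 2.44 bits/symbol.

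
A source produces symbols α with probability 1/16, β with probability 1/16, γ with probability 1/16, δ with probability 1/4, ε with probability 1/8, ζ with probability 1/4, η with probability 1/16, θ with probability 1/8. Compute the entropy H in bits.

Each probability is a power of 1/2, so log₂(1/p) is an integer.
H = Σ p·log₂(1/p) = 1/16·4 + 1/16·4 + 1/16·4 + 1/4·2 + 1/8·3 + 1/4·2 + 1/16·4 + 1/8·3 = 2.75 bits.

2.75 bits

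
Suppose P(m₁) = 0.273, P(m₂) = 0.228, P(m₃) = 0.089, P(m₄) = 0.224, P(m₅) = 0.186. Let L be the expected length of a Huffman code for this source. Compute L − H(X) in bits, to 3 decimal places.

Entropy H = −Σ p log₂ p ≈ 2.2431 bits.
Huffman merges: 89/1000+93/500→11/40; 28/125+57/250→113/250; 273/1000+11/40→137/250; 113/250+137/250→1. L = 91/40 ≈ 2.2750.
L − H = 2.2750 − 2.2431 = 0.032 bits.

0.032 bits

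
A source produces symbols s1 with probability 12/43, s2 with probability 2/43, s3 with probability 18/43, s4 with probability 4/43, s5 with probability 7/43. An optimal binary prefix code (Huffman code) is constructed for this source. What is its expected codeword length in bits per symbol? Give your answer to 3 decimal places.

2.023 bits/symbol

Repeatedly combine the two least-probable nodes; the expected code length is the sum of the merged weights.
merge 2/43 + 4/43 → 6/43
merge 6/43 + 7/43 → 13/43
merge 12/43 + 13/43 → 25/43
merge 18/43 + 25/43 → 1
L = 6/43 + 13/43 + 25/43 + 1 = 87/43 ≈ 2.023 bits/symbol.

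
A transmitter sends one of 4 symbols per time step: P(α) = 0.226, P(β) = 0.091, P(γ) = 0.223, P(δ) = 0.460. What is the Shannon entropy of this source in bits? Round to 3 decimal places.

1.798 bits

H = −Σ pᵢ log₂ pᵢ.
−0.226·log₂(0.226) = 0.4849
−0.091·log₂(0.091) = 0.3147
−0.223·log₂(0.223) = 0.4828
−0.460·log₂(0.460) = 0.5153
Sum ≈ 1.7977 → 1.798 bits.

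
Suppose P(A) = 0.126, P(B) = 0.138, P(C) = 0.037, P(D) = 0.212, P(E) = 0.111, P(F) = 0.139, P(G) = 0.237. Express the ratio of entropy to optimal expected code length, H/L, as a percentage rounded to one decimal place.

98.6%

Entropy H = −Σ p log₂ p ≈ 2.6613 bits.
Huffman merges: 37/1000+111/1000→37/250; 63/500+69/500→33/125; 139/1000+37/250→287/1000; 53/250+237/1000→449/1000; 33/125+287/1000→551/1000; 449/1000+551/1000→1. L = 2699/1000 ≈ 2.6990.
Efficiency = H/L = 2.6613/2.6990 = 98.6%.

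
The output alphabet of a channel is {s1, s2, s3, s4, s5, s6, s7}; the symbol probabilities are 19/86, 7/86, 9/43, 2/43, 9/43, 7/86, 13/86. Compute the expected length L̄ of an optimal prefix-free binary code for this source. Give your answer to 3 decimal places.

Repeatedly combine the two least-probable nodes; the expected code length is the sum of the merged weights.
merge 2/43 + 7/86 → 11/86
merge 7/86 + 11/86 → 9/43
merge 13/86 + 9/43 → 31/86
merge 9/43 + 9/43 → 18/43
merge 19/86 + 31/86 → 25/43
merge 18/43 + 25/43 → 1
L = 11/86 + 9/43 + 31/86 + 18/43 + 25/43 + 1 = 116/43 ≈ 2.698 bits/symbol.

2.698 bits/symbol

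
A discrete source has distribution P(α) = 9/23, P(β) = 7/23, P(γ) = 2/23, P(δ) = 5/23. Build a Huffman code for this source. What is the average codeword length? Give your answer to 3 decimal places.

Repeatedly combine the two least-probable nodes; the expected code length is the sum of the merged weights.
merge 2/23 + 5/23 → 7/23
merge 7/23 + 7/23 → 14/23
merge 9/23 + 14/23 → 1
L = 7/23 + 14/23 + 1 = 44/23 ≈ 1.913 bits/symbol.

1.913 bits/symbol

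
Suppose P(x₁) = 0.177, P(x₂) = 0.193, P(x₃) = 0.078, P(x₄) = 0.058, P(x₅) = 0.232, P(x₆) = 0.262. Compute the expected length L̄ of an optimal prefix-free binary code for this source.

2.449 bits/symbol

Repeatedly combine the two least-probable nodes; the expected code length is the sum of the merged weights.
merge 29/500 + 39/500 → 17/125
merge 17/125 + 177/1000 → 313/1000
merge 193/1000 + 29/125 → 17/40
merge 131/500 + 313/1000 → 23/40
merge 17/40 + 23/40 → 1
L = 17/125 + 313/1000 + 17/40 + 23/40 + 1 = 2449/1000 = 2.449 bits/symbol.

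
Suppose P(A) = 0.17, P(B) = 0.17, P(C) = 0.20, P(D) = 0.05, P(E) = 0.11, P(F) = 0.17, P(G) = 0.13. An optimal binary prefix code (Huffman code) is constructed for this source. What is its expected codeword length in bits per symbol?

2.79 bits/symbol

Repeatedly combine the two least-probable nodes; the expected code length is the sum of the merged weights.
merge 1/20 + 11/100 → 4/25
merge 13/100 + 4/25 → 29/100
merge 17/100 + 17/100 → 17/50
merge 17/100 + 1/5 → 37/100
merge 29/100 + 17/50 → 63/100
merge 37/100 + 63/100 → 1
L = 4/25 + 29/100 + 17/50 + 37/100 + 63/100 + 1 = 279/100 = 2.79 bits/symbol.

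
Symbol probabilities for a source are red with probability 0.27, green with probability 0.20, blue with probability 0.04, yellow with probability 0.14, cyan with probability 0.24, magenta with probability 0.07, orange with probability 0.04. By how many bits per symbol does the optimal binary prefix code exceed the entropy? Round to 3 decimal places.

0.014 bits

Entropy H = −Σ p log₂ p ≈ 2.5057 bits.
Huffman merges: 1/25+1/25→2/25; 7/100+2/25→3/20; 7/50+3/20→29/100; 1/5+6/25→11/25; 27/100+29/100→14/25; 11/25+14/25→1. L = 63/25 ≈ 2.5200.
L − H = 2.5200 − 2.5057 = 0.014 bits.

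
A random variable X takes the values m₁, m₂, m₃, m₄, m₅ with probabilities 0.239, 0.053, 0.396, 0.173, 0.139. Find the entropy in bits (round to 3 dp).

H = −Σ pᵢ log₂ pᵢ.
−0.239·log₂(0.239) = 0.4935
−0.053·log₂(0.053) = 0.2246
−0.396·log₂(0.396) = 0.5292
−0.173·log₂(0.173) = 0.4379
−0.139·log₂(0.139) = 0.3957
Sum ≈ 2.0809 → 2.081 bits.

2.081 bits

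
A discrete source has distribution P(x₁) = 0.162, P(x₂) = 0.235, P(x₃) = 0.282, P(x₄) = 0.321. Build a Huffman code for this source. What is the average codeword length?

Repeatedly combine the two least-probable nodes; the expected code length is the sum of the merged weights.
merge 81/500 + 47/200 → 397/1000
merge 141/500 + 321/1000 → 603/1000
merge 397/1000 + 603/1000 → 1
L = 397/1000 + 603/1000 + 1 = 2 bits/symbol.

2 bits/symbol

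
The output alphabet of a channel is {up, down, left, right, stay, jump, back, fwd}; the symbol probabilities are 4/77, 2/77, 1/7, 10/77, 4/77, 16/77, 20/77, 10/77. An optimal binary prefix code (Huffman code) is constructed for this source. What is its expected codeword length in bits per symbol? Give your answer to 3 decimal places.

2.740 bits/symbol

Repeatedly combine the two least-probable nodes; the expected code length is the sum of the merged weights.
merge 2/77 + 4/77 → 6/77
merge 4/77 + 6/77 → 10/77
merge 10/77 + 10/77 → 20/77
merge 10/77 + 1/7 → 3/11
merge 16/77 + 20/77 → 36/77
merge 20/77 + 3/11 → 41/77
merge 36/77 + 41/77 → 1
L = 6/77 + 10/77 + 20/77 + 3/11 + 36/77 + 41/77 + 1 = 211/77 ≈ 2.740 bits/symbol.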